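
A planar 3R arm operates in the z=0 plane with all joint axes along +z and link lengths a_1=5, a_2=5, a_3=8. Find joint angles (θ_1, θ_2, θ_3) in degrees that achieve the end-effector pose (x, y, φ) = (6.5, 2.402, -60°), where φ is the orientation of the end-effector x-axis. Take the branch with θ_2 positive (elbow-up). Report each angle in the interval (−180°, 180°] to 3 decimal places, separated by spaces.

wrist centre = target − a_3·(cos φ, sin φ) = (2.5000, 9.3302)
cos θ_2 = (93.3027−5²−5²)/(2·5·5) = 0.8661; θ_2 = 29.9967° (elbow-up)
β = atan2(9.3302,2.5000) = 75.0001°; ψ = atan2(2.4998,9.3303) = 14.9984°
θ_1 = β − ψ = 60.0017°
θ_3 = φ − θ_1 − θ_2 = -149.9985° (wrapped to (-180°,180°])

60.002 29.997 -149.998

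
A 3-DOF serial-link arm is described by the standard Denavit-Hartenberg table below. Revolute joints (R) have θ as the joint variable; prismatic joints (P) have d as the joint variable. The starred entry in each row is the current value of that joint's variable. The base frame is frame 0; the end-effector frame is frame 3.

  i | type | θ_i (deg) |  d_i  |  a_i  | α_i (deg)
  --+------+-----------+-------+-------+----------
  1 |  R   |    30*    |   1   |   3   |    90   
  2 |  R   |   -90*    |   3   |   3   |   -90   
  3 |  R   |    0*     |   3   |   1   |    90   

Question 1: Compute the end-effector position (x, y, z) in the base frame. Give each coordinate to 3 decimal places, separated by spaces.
after link 1: o_1 = (2.5981, 1.5000, 1.0000)
after link 2: o_2 = (4.0981, -1.0981, -2.0000)
after link 3: o_3 = (6.6962, 0.4019, -3.0000)

6.696 0.402 -3.000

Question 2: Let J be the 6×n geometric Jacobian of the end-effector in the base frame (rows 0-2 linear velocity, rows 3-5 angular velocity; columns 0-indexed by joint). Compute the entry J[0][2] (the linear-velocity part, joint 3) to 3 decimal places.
axis z_2 = (0.8660,0.5000,0.0000); lever o_n−o_2 = (2.5981,1.5000,-1.0000)
cross product → J_v[:, 2] = (-0.5000,0.8660,0.0000)
J_ω[:, 2] = z_2
entry J[0][2] = -0.5000

-0.500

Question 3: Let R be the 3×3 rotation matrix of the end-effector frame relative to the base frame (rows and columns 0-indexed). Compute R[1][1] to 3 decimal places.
0.500

End-effector y-axis (col 1 of R) = (0.8660,0.5000,0.0000)
R[1][1] = 0.5000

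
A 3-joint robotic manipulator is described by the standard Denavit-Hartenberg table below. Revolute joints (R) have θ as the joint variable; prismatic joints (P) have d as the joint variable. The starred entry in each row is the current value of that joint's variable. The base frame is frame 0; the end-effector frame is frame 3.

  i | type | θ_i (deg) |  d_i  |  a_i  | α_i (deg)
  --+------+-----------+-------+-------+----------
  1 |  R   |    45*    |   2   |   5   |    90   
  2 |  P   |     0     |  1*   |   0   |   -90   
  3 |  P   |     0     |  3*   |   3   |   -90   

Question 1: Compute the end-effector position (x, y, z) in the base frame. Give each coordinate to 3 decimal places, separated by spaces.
after link 1: o_1 = (3.5355, 3.5355, 2.0000)
after link 2: o_2 = (4.2426, 2.8284, 2.0000)
after link 3: o_3 = (6.3640, 4.9497, 5.0000)

6.364 4.950 5.000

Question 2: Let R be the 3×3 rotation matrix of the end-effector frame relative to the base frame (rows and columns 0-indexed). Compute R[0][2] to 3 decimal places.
-0.707

End-effector z-axis (col 2 of R) = (-0.7071,0.7071,0.0000)
R[0][2] = -0.7071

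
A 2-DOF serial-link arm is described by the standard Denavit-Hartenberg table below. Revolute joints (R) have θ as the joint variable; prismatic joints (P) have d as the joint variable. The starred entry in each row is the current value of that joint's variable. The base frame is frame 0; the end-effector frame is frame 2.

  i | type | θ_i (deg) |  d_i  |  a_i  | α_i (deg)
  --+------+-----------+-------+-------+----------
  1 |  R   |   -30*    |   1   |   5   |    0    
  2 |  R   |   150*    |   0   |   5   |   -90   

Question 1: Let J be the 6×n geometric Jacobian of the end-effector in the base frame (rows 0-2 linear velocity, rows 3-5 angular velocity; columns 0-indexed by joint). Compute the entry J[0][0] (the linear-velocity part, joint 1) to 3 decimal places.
-1.830

axis z_0 = ẑ; lever o_n−o_0 = (1.8301,1.8301,1.0000)
cross product → J_v[:, 0] = (-1.8301,1.8301,0.0000)
J_ω[:, 0] = z_0
entry J[0][0] = -1.8301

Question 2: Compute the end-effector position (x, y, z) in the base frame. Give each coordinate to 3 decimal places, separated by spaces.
after link 1: o_1 = (4.3301, -2.5000, 1.0000)
after link 2: o_2 = (1.8301, 1.8301, 1.0000)

1.830 1.830 1.000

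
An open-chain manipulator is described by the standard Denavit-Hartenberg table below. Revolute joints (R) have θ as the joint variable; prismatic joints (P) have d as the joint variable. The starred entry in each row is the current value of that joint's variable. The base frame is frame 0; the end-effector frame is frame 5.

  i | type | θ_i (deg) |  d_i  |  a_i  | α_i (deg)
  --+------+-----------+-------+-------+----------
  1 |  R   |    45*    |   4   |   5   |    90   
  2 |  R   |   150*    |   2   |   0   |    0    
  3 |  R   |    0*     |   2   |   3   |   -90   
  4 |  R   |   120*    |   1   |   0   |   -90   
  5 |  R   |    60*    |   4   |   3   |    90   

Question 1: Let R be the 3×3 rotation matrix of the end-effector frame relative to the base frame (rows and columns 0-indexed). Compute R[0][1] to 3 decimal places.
End-effector y-axis (col 1 of R) = (0.8839,0.1768,-0.4330)
R[0][1] = 0.8839

0.884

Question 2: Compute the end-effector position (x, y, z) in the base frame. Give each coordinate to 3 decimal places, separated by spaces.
8.168 1.520 4.777

after link 1: o_1 = (3.5355, 3.5355, 4.0000)
after link 2: o_2 = (4.9497, 2.1213, 4.0000)
after link 3: o_3 = (4.5268, -1.1300, 5.5000)
after link 4: o_4 = (4.1733, -1.4836, 4.6340)
after link 5: o_5 = (8.1681, 1.5199, 4.7769)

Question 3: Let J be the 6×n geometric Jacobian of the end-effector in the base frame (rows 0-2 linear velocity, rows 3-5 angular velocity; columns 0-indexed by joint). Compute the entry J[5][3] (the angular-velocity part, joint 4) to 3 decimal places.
-0.866

axis z_3 = (-0.3536,-0.3536,-0.8660); lever o_n−o_3 = (3.6413,2.6500,-0.7231)
cross product → J_v[:, 3] = (2.5506,-3.4091,0.3505)
J_ω[:, 3] = z_3
entry J[5][3] = -0.8660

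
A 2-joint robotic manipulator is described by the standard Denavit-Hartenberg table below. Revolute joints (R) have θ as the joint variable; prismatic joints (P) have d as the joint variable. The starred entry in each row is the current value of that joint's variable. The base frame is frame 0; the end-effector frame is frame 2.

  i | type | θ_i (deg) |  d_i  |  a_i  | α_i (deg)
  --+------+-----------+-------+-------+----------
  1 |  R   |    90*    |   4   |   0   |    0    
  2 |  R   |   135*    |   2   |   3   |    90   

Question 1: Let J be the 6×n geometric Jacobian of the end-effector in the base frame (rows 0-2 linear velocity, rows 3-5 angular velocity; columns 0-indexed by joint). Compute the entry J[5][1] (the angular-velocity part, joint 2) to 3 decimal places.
axis z_1 = (0.0000,0.0000,1.0000); lever o_n−o_1 = (-2.1213,-2.1213,2.0000)
cross product → J_v[:, 1] = (2.1213,-2.1213,0.0000)
J_ω[:, 1] = z_1
entry J[5][1] = 1.0000

1.000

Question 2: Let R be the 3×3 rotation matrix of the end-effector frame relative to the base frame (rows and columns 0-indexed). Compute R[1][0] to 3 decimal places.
End-effector x-axis (col 0 of R) = (-0.7071,-0.7071,0.0000)
R[1][0] = -0.7071

-0.707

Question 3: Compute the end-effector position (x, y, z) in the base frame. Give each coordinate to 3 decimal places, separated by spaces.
after link 1: o_1 = (0.0000, 0.0000, 4.0000)
after link 2: o_2 = (-2.1213, -2.1213, 6.0000)

-2.121 -2.121 6.000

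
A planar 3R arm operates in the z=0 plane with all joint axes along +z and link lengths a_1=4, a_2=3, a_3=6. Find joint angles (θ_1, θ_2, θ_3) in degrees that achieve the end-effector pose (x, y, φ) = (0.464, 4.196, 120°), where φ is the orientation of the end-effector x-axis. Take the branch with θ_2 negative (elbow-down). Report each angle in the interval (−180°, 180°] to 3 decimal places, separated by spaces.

wrist centre = target − a_3·(cos φ, sin φ) = (3.4640, -1.0002)
cos θ_2 = (12.9996−4²−3²)/(2·4·3) = -0.5000; θ_2 = -120.0011° (elbow-down)
β = atan2(-1.0002,3.4640) = -16.1049°; ψ = atan2(-2.5980,2.5000) = -46.1024°
θ_1 = β − ψ = 29.9975°
θ_3 = φ − θ_1 − θ_2 = -149.9964° (wrapped to (-180°,180°])

29.997 -120.001 -149.996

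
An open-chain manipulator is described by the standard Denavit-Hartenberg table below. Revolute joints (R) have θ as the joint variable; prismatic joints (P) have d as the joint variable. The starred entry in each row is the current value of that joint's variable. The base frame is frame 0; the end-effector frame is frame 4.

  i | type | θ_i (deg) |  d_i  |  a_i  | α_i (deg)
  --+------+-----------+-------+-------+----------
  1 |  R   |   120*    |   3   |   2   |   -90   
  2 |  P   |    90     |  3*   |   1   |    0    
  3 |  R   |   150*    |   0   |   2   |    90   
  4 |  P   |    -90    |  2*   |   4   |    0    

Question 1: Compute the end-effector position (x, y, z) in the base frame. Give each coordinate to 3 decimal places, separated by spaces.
after link 1: o_1 = (-1.0000, 1.7321, 3.0000)
after link 2: o_2 = (-3.5981, 0.2321, 2.0000)
after link 3: o_3 = (-3.0981, -0.6340, 3.7321)
after link 4: o_4 = (1.2321, -0.1340, 2.7321)

1.232 -0.134 2.732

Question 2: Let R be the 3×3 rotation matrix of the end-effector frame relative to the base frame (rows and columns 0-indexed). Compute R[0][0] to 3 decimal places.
0.866

End-effector x-axis (col 0 of R) = (0.8660,0.5000,-0.0000)
R[0][0] = 0.8660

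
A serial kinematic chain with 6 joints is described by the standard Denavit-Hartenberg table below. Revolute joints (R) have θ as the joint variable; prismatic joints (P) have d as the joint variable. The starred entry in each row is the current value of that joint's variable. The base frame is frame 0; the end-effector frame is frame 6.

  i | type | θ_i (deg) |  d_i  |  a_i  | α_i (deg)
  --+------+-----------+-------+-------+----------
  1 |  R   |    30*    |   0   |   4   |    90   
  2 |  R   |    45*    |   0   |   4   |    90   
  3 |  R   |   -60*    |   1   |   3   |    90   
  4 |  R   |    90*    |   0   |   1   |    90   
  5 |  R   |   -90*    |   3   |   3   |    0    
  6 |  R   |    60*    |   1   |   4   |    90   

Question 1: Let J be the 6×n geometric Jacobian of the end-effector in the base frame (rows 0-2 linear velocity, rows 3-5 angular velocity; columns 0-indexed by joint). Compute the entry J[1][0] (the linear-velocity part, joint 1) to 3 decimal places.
axis z_0 = ẑ; lever o_n−o_0 = (12.2735,11.1994,4.5015)
cross product → J_v[:, 0] = (-11.1994,12.2735,0.0000)
J_ω[:, 0] = z_0
entry J[1][0] = 12.2735

12.274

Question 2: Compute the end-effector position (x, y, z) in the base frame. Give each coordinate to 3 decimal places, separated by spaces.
after link 1: o_1 = (3.4641, 2.0000, 0.0000)
after link 2: o_2 = (5.9136, 3.4142, 2.8284)
after link 3: o_3 = (6.1455, 6.5481, 3.1820)
after link 4: o_4 = (6.7579, 6.9017, 2.4749)
after link 5: o_5 = (8.7184, 9.3015, 5.3727)
after link 6: o_6 = (12.2735, 11.1994, 4.5015)

12.274 11.199 4.501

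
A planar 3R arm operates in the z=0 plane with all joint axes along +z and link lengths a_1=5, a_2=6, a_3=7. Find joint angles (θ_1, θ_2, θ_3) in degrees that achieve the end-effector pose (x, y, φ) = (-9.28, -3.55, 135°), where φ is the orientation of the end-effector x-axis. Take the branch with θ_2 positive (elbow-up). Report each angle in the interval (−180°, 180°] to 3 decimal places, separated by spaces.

-150.003 60.004 -135.000

wrist centre = target − a_3·(cos φ, sin φ) = (-4.3303, -8.4997)
cos θ_2 = (90.9968−5²−6²)/(2·5·6) = 0.4999; θ_2 = 60.0035° (elbow-up)
β = atan2(-8.4997,-4.3303) = -116.9969°; ψ = atan2(5.1963,7.9997) = 33.0065°
θ_1 = β − ψ = -150.0033°
θ_3 = φ − θ_1 − θ_2 = -135.0002° (wrapped to (-180°,180°])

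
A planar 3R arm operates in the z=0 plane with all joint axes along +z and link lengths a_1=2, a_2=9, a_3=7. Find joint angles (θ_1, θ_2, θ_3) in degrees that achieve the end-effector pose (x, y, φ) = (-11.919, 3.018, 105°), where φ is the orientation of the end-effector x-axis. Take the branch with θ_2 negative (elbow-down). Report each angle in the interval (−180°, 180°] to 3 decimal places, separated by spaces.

wrist centre = target − a_3·(cos φ, sin φ) = (-10.1073, -3.7435)
cos θ_2 = (116.1705−2²−9²)/(2·2·9) = 0.8658; θ_2 = -30.0204° (elbow-down)
β = atan2(-3.7435,-10.1073) = -159.6766°; ψ = atan2(-4.5028,9.7926) = -24.6936°
θ_1 = β − ψ = -134.9830°
θ_3 = φ − θ_1 − θ_2 = -89.9965° (wrapped to (-180°,180°])

-134.983 -30.020 -89.997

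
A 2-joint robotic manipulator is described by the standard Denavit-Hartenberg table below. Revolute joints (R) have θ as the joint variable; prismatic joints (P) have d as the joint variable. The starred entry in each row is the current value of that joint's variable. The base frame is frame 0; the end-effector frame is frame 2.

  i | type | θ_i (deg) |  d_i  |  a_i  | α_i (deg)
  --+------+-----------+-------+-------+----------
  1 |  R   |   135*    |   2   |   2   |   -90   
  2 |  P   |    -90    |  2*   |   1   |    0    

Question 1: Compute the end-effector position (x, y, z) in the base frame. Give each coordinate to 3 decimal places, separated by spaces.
after link 1: o_1 = (-1.4142, 1.4142, 2.0000)
after link 2: o_2 = (-2.8284, 0.0000, 3.0000)

-2.828 0.000 3.000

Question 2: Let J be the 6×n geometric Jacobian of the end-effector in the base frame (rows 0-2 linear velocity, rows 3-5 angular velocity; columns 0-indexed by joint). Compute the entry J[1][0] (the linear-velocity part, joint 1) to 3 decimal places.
axis z_0 = ẑ; lever o_n−o_0 = (-2.8284,0.0000,3.0000)
cross product → J_v[:, 0] = (-0.0000,-2.8284,0.0000)
J_ω[:, 0] = z_0
entry J[1][0] = -2.8284

-2.828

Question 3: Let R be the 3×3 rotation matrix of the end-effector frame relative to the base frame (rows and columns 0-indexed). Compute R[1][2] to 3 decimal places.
End-effector z-axis (col 2 of R) = (-0.7071,-0.7071,0.0000)
R[1][2] = -0.7071

-0.707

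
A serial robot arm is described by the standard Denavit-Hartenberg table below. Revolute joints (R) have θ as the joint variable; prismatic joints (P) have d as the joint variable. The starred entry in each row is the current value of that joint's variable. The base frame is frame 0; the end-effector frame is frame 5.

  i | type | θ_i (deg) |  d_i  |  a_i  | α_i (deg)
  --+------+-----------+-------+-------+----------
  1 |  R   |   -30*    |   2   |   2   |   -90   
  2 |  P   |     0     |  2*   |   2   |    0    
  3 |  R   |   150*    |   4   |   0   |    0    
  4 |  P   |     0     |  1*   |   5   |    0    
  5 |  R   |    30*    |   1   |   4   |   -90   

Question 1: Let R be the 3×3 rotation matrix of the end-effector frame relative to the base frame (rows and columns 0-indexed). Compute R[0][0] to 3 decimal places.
End-effector x-axis (col 0 of R) = (-0.8660,0.5000,0.0000)
R[0][0] = -0.8660

-0.866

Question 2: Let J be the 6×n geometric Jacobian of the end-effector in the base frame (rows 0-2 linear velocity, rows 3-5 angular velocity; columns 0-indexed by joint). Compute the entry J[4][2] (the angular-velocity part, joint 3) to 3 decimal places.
axis z_2 = (0.5000,0.8660,0.0000); lever o_n−o_2 = (-4.2141,9.3612,-2.5000)
cross product → J_v[:, 2] = (-2.1651,1.2500,8.3301)
J_ω[:, 2] = z_2
entry J[4][2] = 0.8660

0.866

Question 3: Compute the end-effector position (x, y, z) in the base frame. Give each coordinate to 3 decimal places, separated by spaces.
0.250 9.093 -0.500

after link 1: o_1 = (1.7321, -1.0000, 2.0000)
after link 2: o_2 = (4.4641, -0.2679, 2.0000)
after link 3: o_3 = (6.4641, 3.1962, 2.0000)
after link 4: o_4 = (3.2141, 6.2272, -0.5000)
after link 5: o_5 = (0.2500, 9.0933, -0.5000)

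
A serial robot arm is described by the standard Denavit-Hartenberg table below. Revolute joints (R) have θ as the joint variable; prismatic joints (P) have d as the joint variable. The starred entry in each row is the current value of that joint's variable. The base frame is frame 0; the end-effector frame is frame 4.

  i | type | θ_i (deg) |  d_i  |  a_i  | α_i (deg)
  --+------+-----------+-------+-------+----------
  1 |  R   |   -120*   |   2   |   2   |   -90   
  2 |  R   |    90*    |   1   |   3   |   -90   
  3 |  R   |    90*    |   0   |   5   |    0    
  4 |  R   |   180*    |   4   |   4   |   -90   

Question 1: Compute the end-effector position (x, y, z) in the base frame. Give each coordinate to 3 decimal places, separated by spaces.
after link 1: o_1 = (-1.0000, -1.7321, 2.0000)
after link 2: o_2 = (-0.1340, -2.2321, -1.0000)
after link 3: o_3 = (-4.4641, 0.2679, -1.0000)
after link 4: o_4 = (1.0000, 1.7321, -1.0000)

1.000 1.732 -1.000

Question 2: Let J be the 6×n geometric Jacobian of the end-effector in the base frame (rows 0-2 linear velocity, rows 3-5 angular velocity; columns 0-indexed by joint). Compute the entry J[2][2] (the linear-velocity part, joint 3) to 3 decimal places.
axis z_2 = (0.5000,0.8660,-0.0000); lever o_n−o_2 = (1.1340,3.9641,0.0000)
cross product → J_v[:, 2] = (0.0000,-0.0000,1.0000)
J_ω[:, 2] = z_2
entry J[2][2] = 1.0000

1.000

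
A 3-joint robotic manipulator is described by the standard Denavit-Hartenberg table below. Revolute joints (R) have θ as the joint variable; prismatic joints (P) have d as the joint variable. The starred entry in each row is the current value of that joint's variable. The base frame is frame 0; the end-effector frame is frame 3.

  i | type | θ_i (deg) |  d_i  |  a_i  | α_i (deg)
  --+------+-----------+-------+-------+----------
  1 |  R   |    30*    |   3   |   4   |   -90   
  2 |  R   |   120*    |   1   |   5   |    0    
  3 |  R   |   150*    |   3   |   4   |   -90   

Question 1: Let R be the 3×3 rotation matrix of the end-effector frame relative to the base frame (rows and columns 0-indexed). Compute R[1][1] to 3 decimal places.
End-effector y-axis (col 1 of R) = (0.5000,-0.8660,-0.0000)
R[1][1] = -0.8660

-0.866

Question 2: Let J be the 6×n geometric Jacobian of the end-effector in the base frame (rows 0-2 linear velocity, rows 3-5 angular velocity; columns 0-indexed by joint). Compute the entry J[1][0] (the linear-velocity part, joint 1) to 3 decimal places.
axis z_0 = ẑ; lever o_n−o_0 = (-0.7010,4.2141,2.6699)
cross product → J_v[:, 0] = (-4.2141,-0.7010,0.0000)
J_ω[:, 0] = z_0
entry J[1][0] = -0.7010

-0.701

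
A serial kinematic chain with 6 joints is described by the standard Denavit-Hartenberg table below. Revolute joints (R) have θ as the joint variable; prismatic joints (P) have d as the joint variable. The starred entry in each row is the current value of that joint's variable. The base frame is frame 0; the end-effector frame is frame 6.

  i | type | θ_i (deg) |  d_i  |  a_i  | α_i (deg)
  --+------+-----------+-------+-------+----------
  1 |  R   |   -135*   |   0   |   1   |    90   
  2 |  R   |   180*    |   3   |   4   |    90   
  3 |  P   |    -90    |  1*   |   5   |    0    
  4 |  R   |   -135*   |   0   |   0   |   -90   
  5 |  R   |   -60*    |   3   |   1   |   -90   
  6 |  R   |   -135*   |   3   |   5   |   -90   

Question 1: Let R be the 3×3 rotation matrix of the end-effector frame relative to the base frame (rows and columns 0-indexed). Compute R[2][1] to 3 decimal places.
End-effector y-axis (col 1 of R) = (0.8660,0.0000,0.5000)
R[2][1] = 0.5000

0.500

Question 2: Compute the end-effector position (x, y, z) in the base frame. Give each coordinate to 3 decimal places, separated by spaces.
2.205 -5.828 -2.696

after link 1: o_1 = (-0.7071, -0.7071, 0.0000)
after link 2: o_2 = (-0.0000, 4.2426, 0.0000)
after link 3: o_3 = (3.5355, 0.7071, 1.0000)
after link 4: o_4 = (3.5355, 0.7071, 1.0000)
after link 5: o_5 = (3.0355, -2.2929, 1.8660)
after link 6: o_6 = (2.2052, -5.8284, -2.6958)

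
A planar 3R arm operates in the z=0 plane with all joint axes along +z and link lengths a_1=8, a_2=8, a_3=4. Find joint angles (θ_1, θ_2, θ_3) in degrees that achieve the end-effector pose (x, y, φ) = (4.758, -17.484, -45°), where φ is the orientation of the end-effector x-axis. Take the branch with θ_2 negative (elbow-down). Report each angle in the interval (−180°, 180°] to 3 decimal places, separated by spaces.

wrist centre = target − a_3·(cos φ, sin φ) = (1.9296, -14.6556)
cos θ_2 = (218.5091−8²−8²)/(2·8·8) = 0.7071; θ_2 = -45.0004° (elbow-down)
β = atan2(-14.6556,1.9296) = -82.4995°; ψ = atan2(-5.6569,13.6568) = -22.5002°
θ_1 = β − ψ = -59.9993°
θ_3 = φ − θ_1 − θ_2 = 59.9997° (wrapped to (-180°,180°])

-59.999 -45.000 60.000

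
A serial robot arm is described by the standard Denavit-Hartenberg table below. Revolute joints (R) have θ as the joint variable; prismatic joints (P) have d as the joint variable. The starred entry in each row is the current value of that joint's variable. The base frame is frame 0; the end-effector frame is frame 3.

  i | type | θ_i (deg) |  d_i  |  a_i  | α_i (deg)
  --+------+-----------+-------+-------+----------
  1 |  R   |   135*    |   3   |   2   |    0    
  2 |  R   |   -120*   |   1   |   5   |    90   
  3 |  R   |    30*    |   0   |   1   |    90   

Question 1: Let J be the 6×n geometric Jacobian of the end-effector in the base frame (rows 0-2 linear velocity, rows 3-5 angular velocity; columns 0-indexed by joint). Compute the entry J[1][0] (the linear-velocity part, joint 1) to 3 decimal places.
4.252

axis z_0 = ẑ; lever o_n−o_0 = (4.2519,2.9325,4.5000)
cross product → J_v[:, 0] = (-2.9325,4.2519,0.0000)
J_ω[:, 0] = z_0
entry J[1][0] = 4.2519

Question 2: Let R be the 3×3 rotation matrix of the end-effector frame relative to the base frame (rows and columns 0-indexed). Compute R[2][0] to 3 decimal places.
0.500

End-effector x-axis (col 0 of R) = (0.8365,0.2241,0.5000)
R[2][0] = 0.5000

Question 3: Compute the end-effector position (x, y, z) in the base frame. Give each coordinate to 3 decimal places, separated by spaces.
after link 1: o_1 = (-1.4142, 1.4142, 3.0000)
after link 2: o_2 = (3.4154, 2.7083, 4.0000)
after link 3: o_3 = (4.2519, 2.9325, 4.5000)

4.252 2.932 4.500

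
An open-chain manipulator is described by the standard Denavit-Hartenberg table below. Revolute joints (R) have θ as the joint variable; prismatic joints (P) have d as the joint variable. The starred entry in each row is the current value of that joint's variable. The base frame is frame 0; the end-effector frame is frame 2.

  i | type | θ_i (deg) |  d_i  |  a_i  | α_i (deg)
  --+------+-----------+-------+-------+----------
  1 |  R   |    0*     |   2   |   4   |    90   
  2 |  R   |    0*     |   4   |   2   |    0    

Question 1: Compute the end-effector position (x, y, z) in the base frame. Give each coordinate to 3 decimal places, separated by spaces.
after link 1: o_1 = (4.0000, 0.0000, 2.0000)
after link 2: o_2 = (6.0000, -4.0000, 2.0000)

6.000 -4.000 2.000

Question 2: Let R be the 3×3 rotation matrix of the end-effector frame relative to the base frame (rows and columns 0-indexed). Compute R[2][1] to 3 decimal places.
1.000

End-effector y-axis (col 1 of R) = (0.0000,0.0000,1.0000)
R[2][1] = 1.0000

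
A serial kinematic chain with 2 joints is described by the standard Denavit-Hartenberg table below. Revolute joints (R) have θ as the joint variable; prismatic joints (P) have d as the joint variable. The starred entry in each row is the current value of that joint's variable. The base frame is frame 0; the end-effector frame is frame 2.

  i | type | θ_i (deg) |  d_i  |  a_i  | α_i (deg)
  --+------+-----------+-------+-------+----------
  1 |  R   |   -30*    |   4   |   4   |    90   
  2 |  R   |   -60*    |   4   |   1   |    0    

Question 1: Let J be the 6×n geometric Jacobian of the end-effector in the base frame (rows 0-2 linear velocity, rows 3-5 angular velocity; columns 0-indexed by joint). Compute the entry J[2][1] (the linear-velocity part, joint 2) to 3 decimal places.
0.500

axis z_1 = (-0.5000,-0.8660,0.0000); lever o_n−o_1 = (-1.5670,-3.7141,-0.8660)
cross product → J_v[:, 1] = (0.7500,-0.4330,0.5000)
J_ω[:, 1] = z_1
entry J[2][1] = 0.5000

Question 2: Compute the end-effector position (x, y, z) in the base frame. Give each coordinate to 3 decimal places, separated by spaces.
after link 1: o_1 = (3.4641, -2.0000, 4.0000)
after link 2: o_2 = (1.8971, -5.7141, 3.1340)

1.897 -5.714 3.134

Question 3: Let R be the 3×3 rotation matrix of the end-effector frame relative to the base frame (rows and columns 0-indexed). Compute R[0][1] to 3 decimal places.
End-effector y-axis (col 1 of R) = (0.7500,-0.4330,0.5000)
R[0][1] = 0.7500

0.750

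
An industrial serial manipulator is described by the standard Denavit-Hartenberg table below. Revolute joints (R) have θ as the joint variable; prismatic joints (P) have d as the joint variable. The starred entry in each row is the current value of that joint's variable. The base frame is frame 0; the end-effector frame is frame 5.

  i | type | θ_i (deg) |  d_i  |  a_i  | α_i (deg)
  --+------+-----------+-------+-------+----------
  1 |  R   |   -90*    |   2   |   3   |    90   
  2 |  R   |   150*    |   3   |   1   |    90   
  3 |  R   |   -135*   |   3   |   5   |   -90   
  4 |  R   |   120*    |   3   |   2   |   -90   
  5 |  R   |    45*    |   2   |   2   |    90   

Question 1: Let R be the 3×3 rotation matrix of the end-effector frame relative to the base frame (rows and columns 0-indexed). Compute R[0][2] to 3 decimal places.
0.250

End-effector z-axis (col 2 of R) = (0.2500,0.9557,-0.1553)
R[0][2] = 0.2500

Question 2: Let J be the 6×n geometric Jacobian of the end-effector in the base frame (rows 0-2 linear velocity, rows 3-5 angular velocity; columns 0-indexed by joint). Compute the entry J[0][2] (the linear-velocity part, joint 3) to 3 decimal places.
-0.018

axis z_2 = (0.0000,-0.5000,0.8660); lever o_n−o_2 = (2.2250,-0.5063,0.9123)
cross product → J_v[:, 2] = (-0.0176,1.9269,1.1125)
J_ω[:, 2] = z_2
entry J[0][2] = -0.0176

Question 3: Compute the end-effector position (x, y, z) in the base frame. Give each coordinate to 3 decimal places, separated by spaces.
after link 1: o_1 = (0.0000, -3.0000, 2.0000)
after link 2: o_2 = (-3.0000, -2.1340, 2.5000)
after link 3: o_3 = (0.5355, -6.6958, 3.3303)
after link 4: o_4 = (1.9497, -3.3803, 3.2445)
after link 5: o_5 = (-0.7750, -2.6403, 3.4123)

-0.775 -2.640 3.412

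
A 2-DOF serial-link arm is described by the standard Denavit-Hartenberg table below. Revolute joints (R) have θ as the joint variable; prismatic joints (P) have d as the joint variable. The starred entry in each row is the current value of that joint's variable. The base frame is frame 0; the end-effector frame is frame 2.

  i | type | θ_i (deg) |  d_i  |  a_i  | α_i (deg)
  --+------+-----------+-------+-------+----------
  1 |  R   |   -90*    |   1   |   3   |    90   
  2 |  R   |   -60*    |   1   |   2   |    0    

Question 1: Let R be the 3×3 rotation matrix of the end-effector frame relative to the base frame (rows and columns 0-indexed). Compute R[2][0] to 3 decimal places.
End-effector x-axis (col 0 of R) = (-0.0000,-0.5000,-0.8660)
R[2][0] = -0.8660

-0.866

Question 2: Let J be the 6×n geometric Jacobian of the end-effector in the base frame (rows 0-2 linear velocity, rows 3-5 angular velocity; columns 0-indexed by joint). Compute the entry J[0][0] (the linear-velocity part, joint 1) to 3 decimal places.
axis z_0 = ẑ; lever o_n−o_0 = (-1.0000,-4.0000,-0.7321)
cross product → J_v[:, 0] = (4.0000,-1.0000,0.0000)
J_ω[:, 0] = z_0
entry J[0][0] = 4.0000

4.000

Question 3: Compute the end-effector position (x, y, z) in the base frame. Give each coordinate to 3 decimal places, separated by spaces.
-1.000 -4.000 -0.732

after link 1: o_1 = (0.0000, -3.0000, 1.0000)
after link 2: o_2 = (-1.0000, -4.0000, -0.7321)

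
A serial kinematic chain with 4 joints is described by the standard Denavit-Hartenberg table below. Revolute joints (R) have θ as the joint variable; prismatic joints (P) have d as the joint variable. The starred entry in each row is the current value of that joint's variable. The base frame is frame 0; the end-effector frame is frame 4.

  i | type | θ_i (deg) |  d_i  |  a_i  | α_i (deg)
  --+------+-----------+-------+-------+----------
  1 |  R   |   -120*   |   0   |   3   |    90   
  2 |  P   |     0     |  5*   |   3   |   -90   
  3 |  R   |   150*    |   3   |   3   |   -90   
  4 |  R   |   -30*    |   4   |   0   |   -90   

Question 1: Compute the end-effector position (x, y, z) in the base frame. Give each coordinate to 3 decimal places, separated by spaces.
-6.732 2.268 3.000

after link 1: o_1 = (-1.5000, -2.5981, 0.0000)
after link 2: o_2 = (-7.3301, -2.6962, 0.0000)
after link 3: o_3 = (-4.7321, -1.1962, 3.0000)
after link 4: o_4 = (-6.7321, 2.2679, 3.0000)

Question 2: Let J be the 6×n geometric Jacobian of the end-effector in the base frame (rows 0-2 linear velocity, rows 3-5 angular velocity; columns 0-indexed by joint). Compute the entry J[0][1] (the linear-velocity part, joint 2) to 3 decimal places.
-0.866

prismatic axis z_1 = (-0.8660,0.5000,0.0000)
J_v[:, 1] = z_1; J_ω[:, 1] = (0,0,0)
entry J[0][1] = -0.8660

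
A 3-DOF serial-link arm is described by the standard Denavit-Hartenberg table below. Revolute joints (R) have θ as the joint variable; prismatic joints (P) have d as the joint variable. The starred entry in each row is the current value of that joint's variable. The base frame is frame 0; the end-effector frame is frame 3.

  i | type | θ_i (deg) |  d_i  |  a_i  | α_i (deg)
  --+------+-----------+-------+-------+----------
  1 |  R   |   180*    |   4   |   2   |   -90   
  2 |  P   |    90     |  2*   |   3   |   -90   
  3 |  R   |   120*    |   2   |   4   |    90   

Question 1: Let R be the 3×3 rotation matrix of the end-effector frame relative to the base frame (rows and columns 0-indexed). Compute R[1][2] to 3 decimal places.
0.500

End-effector z-axis (col 2 of R) = (0.0000,0.5000,-0.8660)
R[1][2] = 0.5000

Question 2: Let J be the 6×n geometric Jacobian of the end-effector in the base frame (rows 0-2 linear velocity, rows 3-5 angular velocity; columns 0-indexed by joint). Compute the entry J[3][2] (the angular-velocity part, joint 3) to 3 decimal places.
1.000

axis z_2 = (1.0000,-0.0000,-0.0000); lever o_n−o_2 = (2.0000,3.4641,2.0000)
cross product → J_v[:, 2] = (-0.0000,-2.0000,3.4641)
J_ω[:, 2] = z_2
entry J[3][2] = 1.0000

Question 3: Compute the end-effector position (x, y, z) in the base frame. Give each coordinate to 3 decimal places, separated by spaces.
0.000 1.464 3.000

after link 1: o_1 = (-2.0000, 0.0000, 4.0000)
after link 2: o_2 = (-2.0000, -2.0000, 1.0000)
after link 3: o_3 = (0.0000, 1.4641, 3.0000)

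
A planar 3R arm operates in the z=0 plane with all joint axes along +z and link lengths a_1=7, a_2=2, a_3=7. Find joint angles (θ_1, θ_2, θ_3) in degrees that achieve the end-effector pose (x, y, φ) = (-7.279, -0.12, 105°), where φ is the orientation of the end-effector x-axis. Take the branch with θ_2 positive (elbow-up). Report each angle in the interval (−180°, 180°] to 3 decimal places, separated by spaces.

wrist centre = target − a_3·(cos φ, sin φ) = (-5.4673, -6.8815)
cos θ_2 = (77.2458−7²−2²)/(2·7·2) = 0.8659; θ_2 = 30.0120° (elbow-up)
β = atan2(-6.8815,-5.4673) = -128.4668°; ψ = atan2(1.0004,8.7318) = 6.5356°
θ_1 = β − ψ = -135.0024°
θ_3 = φ − θ_1 − θ_2 = -150.0096° (wrapped to (-180°,180°])

-135.002 30.012 -150.010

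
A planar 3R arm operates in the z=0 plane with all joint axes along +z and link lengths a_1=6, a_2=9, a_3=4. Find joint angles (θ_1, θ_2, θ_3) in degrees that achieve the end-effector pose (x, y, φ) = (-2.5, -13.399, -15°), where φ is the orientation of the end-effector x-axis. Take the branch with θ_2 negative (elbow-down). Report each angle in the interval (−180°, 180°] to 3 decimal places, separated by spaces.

wrist centre = target − a_3·(cos φ, sin φ) = (-6.3637, -12.3637)
cos θ_2 = (193.3584−6²−9²)/(2·6·9) = 0.7070; θ_2 = -45.0069° (elbow-down)
β = atan2(-12.3637,-6.3637) = -117.2352°; ψ = atan2(-6.3647,12.3632) = -27.2400°
θ_1 = β − ψ = -89.9953°
θ_3 = φ − θ_1 − θ_2 = 120.0021° (wrapped to (-180°,180°])

-89.995 -45.007 120.002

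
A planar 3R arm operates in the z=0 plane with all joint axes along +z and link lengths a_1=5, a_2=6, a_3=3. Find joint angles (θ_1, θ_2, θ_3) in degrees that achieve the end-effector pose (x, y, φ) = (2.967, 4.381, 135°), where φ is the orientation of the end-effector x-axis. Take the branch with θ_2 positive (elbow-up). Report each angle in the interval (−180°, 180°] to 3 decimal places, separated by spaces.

wrist centre = target − a_3·(cos φ, sin φ) = (5.0883, 2.2597)
cos θ_2 = (30.9972−5²−6²)/(2·5·6) = -0.5000; θ_2 = 120.0031° (elbow-up)
β = atan2(2.2597,5.0883) = 23.9456°; ψ = atan2(5.1960,1.9997) = 68.9504°
θ_1 = β − ψ = -45.0048°
θ_3 = φ − θ_1 − θ_2 = 60.0017° (wrapped to (-180°,180°])

-45.005 120.003 60.002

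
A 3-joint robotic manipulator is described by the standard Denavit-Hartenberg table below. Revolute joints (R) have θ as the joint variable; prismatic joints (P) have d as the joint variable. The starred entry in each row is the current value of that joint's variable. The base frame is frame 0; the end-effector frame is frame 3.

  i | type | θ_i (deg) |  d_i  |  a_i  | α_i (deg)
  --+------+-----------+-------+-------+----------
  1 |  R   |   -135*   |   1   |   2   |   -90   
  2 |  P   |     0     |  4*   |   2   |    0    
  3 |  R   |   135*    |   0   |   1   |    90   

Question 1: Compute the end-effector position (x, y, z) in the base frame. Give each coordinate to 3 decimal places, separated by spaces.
after link 1: o_1 = (-1.4142, -1.4142, 1.0000)
after link 2: o_2 = (0.0000, -5.6569, 1.0000)
after link 3: o_3 = (0.5000, -5.1569, 0.2929)

0.500 -5.157 0.293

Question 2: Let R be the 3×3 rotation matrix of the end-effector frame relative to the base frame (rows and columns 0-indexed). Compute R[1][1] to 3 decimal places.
-0.707

End-effector y-axis (col 1 of R) = (0.7071,-0.7071,0.0000)
R[1][1] = -0.7071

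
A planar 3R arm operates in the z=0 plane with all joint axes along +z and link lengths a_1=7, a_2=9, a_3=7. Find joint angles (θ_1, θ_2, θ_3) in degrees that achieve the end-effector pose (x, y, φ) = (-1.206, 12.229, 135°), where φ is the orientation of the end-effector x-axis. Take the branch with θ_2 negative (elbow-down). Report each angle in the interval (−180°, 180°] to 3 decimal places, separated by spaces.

134.998 -119.998 120.000

wrist centre = target − a_3·(cos φ, sin φ) = (3.7437, 7.2793)
cos θ_2 = (67.0032−7²−9²)/(2·7·9) = -0.5000; θ_2 = -119.9983° (elbow-down)
β = atan2(7.2793,3.7437) = 62.7831°; ψ = atan2(-7.7944,2.5002) = -72.2151°
θ_1 = β − ψ = 134.9982°
θ_3 = φ − θ_1 − θ_2 = 120.0001° (wrapped to (-180°,180°])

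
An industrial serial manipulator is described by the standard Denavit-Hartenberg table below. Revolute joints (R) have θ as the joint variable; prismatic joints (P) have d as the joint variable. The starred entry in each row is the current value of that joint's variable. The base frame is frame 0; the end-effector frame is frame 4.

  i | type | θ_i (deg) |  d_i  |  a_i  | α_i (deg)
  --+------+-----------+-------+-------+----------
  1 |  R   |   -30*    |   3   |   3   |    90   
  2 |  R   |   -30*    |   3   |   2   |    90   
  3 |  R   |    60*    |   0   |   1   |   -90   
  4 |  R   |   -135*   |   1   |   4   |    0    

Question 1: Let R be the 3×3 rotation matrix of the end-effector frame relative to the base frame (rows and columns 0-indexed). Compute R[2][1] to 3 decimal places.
-0.789

End-effector y-axis (col 1 of R) = (-0.3472,-0.5066,-0.7891)
R[2][1] = -0.7891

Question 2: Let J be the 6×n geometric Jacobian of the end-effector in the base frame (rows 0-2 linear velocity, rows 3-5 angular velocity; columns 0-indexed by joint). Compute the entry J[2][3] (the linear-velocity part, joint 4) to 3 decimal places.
-3.157

axis z_3 = (-0.8995,-0.0580,0.4330); lever o_n−o_3 = (-1.9602,3.3828,-1.3094)
cross product → J_v[:, 3] = (-1.3888,-2.0266,-3.1566)
J_ω[:, 3] = z_3
entry J[2][3] = -3.1566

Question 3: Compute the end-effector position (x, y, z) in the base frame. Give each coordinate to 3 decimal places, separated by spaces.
0.580 -2.548 0.441

after link 1: o_1 = (2.5981, -1.5000, 3.0000)
after link 2: o_2 = (2.5981, -4.9641, 2.0000)
after link 3: o_3 = (2.5401, -5.9306, 1.7500)
after link 4: o_4 = (0.5799, -2.5478, 0.4406)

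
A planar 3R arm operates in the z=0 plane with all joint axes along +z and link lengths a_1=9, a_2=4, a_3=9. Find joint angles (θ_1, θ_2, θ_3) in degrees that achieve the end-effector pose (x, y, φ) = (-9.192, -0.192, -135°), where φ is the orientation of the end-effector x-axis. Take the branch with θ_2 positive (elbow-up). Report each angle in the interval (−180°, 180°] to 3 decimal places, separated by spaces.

wrist centre = target − a_3·(cos φ, sin φ) = (-2.8280, 6.1720)
cos θ_2 = (46.0909−9²−4²)/(2·9·4) = -0.7071; θ_2 = 134.9971° (elbow-up)
β = atan2(6.1720,-2.8280) = 114.6176°; ψ = atan2(2.8286,6.1717) = 24.6225°
θ_1 = β − ψ = 89.9951°
θ_3 = φ − θ_1 − θ_2 = 0.0079° (wrapped to (-180°,180°])

89.995 134.997 0.008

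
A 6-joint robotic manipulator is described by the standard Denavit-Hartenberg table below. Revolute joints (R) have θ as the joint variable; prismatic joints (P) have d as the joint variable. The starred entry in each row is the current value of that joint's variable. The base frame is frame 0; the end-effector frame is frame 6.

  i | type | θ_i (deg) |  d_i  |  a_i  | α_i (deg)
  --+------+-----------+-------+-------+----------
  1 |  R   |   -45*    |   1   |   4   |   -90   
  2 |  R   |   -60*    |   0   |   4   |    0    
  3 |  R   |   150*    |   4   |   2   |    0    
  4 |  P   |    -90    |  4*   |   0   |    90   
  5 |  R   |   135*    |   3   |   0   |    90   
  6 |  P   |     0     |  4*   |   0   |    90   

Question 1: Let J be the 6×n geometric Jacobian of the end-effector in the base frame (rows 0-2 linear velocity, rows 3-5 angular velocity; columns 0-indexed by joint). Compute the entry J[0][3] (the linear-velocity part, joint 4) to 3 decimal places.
prismatic axis z_3 = (0.7071,0.7071,0.0000)
J_v[:, 3] = z_3; J_ω[:, 3] = (0,0,0)
entry J[0][3] = 0.7071

0.707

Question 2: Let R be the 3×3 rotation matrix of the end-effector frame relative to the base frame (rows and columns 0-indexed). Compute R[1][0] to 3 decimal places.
End-effector x-axis (col 0 of R) = (0.0000,1.0000,0.0000)
R[1][0] = 1.0000

1.000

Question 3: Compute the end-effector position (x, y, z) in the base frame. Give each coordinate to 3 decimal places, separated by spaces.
13.899 1.414 5.464

after link 1: o_1 = (2.8284, -2.8284, 1.0000)
after link 2: o_2 = (4.2426, -4.2426, 4.4641)
after link 3: o_3 = (7.0711, -1.4142, 2.4641)
after link 4: o_4 = (9.8995, 1.4142, 2.4641)
after link 5: o_5 = (9.8995, 1.4142, 5.4641)
after link 6: o_6 = (13.8995, 1.4142, 5.4641)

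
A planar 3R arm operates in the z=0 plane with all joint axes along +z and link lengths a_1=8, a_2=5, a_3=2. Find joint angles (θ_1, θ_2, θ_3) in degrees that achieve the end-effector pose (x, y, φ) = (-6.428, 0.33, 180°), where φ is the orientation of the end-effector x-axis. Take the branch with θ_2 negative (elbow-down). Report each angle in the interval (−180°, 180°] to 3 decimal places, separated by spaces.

wrist centre = target − a_3·(cos φ, sin φ) = (-4.4280, 0.3300)
cos θ_2 = (19.7161−8²−5²)/(2·8·5) = -0.8660; θ_2 = -150.0027° (elbow-down)
β = atan2(0.3300,-4.4280) = 175.7379°; ψ = atan2(-2.4998,3.6698) = -34.2623°
θ_1 = β − ψ = 210.0001°
θ_3 = φ − θ_1 − θ_2 = 120.0026° (wrapped to (-180°,180°])

-150.000 -150.003 120.003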